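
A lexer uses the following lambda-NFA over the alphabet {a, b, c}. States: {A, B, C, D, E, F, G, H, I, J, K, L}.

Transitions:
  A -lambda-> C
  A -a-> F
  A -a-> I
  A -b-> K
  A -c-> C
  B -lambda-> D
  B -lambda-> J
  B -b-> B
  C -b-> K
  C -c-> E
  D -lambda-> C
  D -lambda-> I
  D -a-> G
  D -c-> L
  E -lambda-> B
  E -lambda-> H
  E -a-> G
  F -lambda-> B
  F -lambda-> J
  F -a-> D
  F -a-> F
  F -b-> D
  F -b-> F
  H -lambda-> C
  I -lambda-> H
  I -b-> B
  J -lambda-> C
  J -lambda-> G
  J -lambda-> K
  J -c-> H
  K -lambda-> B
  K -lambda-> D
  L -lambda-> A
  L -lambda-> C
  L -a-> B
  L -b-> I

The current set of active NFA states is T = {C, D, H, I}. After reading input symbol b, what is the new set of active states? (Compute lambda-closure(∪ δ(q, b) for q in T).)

C on b → {K}.
I on b → {B}.
No b-transition from D, H.
Union after reading b: {B, K}.
Now take the lambda-closure:
From B via lambda: add D, J.
From D via lambda: add C, I.
From J via lambda: add G.
From I via lambda: add H.
No new states can be added; the closed set is {B, C, D, G, H, I, J, K}.

{B, C, D, G, H, I, J, K}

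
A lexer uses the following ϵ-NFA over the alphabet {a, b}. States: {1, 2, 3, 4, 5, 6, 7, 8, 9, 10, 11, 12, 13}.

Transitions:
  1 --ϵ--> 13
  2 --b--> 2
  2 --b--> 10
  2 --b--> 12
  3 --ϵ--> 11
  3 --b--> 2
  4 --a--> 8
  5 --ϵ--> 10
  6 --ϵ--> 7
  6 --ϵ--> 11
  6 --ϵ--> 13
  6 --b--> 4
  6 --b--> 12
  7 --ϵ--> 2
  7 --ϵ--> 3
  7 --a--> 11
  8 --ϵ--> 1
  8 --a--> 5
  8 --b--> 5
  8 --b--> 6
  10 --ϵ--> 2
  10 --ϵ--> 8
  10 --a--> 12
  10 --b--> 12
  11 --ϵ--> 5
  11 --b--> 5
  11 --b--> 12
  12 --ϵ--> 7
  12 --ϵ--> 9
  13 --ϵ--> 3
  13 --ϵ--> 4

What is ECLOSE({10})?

Start with {10}.
From 10 via ϵ: add 2, 8.
From 8 via ϵ: add 1.
From 1 via ϵ: add 13.
From 13 via ϵ: add 3, 4.
From 3 via ϵ: add 11.
From 11 via ϵ: add 5.
No new states can be added; the closed set is {1, 2, 3, 4, 5, 8, 10, 11, 13}.

{1, 2, 3, 4, 5, 8, 10, 11, 13}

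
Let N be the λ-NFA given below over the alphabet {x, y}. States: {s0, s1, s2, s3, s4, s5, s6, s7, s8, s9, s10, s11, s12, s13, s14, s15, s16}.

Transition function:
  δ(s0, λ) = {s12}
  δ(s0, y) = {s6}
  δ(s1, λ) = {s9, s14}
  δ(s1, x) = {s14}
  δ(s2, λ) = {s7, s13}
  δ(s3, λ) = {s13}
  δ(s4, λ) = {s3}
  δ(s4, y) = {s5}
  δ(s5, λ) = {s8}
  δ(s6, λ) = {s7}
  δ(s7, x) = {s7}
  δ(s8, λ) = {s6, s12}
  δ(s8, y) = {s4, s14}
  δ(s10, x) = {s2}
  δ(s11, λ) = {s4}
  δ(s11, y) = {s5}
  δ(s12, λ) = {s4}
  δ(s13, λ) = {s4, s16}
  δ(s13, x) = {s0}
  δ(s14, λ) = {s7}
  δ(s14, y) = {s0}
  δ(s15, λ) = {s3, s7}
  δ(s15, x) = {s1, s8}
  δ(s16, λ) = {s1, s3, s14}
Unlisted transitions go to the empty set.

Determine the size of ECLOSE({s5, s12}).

12

Start with {s5, s12}.
From s5 via λ: add s8.
From s12 via λ: add s4.
From s4 via λ: add s3.
From s8 via λ: add s6.
From s3 via λ: add s13.
From s6 via λ: add s7.
From s13 via λ: add s16.
From s16 via λ: add s1, s14.
From s1 via λ: add s9.
λ-closure = {s1, s3, s4, s5, s6, s7, s8, s9, s12, s13, s14, s16}, which has 12 states.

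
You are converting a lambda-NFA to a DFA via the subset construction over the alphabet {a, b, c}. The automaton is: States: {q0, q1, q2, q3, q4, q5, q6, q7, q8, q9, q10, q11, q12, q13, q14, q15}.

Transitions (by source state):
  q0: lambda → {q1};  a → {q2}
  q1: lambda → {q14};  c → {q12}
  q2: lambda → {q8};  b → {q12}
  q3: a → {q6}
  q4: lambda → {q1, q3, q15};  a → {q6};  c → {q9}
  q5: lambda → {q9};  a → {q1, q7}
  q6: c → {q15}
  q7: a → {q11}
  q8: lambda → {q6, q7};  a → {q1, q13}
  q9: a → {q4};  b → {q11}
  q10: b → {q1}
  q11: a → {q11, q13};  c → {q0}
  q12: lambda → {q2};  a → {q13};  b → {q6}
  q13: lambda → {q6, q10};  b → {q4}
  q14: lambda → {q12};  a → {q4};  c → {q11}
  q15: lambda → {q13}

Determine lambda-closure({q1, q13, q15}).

Start with {q1, q13, q15}.
From q1 via lambda: add q14.
From q13 via lambda: add q6, q10.
From q14 via lambda: add q12.
From q12 via lambda: add q2.
From q2 via lambda: add q8.
From q8 via lambda: add q7.
No new states can be added; the closed set is {q1, q2, q6, q7, q8, q10, q12, q13, q14, q15}.

{q1, q2, q6, q7, q8, q10, q12, q13, q14, q15}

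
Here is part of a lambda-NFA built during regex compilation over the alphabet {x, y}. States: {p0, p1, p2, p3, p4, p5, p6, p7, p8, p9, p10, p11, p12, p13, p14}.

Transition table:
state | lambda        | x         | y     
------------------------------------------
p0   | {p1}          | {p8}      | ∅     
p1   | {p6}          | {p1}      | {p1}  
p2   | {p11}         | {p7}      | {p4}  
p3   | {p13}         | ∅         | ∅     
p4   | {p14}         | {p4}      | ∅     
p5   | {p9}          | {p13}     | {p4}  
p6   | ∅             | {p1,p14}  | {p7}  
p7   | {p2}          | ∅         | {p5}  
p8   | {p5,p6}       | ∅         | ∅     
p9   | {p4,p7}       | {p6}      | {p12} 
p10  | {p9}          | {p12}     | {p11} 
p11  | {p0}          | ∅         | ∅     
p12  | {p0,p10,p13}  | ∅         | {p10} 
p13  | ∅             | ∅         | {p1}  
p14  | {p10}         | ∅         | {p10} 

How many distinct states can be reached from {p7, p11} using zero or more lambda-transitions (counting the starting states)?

6

Start with {p7, p11}.
From p7 via lambda: add p2.
From p11 via lambda: add p0.
From p0 via lambda: add p1.
From p1 via lambda: add p6.
lambda-closure = {p0, p1, p2, p6, p7, p11}, which has 6 states.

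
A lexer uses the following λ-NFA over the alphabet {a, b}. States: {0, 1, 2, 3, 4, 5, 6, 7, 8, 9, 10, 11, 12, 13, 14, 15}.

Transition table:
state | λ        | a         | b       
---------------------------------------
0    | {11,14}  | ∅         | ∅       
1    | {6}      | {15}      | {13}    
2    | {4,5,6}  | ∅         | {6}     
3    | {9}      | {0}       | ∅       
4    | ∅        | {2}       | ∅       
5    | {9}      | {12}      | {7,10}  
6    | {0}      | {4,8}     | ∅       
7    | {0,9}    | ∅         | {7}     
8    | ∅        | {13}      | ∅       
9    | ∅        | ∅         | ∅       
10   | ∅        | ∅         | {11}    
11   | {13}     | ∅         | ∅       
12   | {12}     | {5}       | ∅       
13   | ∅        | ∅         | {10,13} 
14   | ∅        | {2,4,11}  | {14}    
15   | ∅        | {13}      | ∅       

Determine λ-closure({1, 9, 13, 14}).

{0, 1, 6, 9, 11, 13, 14}

Start with {1, 9, 13, 14}.
From 1 via λ: add 6.
From 6 via λ: add 0.
From 0 via λ: add 11.
No new states can be added; the closed set is {0, 1, 6, 9, 11, 13, 14}.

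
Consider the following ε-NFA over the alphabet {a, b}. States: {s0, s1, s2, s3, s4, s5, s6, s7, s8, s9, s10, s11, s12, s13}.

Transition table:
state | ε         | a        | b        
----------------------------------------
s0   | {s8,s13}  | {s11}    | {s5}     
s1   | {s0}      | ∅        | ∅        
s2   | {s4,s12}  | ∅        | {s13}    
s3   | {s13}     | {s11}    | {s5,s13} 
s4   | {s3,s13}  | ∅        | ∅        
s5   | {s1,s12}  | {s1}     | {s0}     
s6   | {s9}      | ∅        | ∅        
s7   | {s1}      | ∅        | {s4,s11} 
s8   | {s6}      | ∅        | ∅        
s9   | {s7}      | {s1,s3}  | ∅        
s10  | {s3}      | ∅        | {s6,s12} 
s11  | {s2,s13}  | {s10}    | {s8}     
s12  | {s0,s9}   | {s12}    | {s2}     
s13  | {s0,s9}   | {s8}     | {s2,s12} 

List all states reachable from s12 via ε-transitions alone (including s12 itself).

{s0, s1, s6, s7, s8, s9, s12, s13}

Start with {s12}.
From s12 via ε: add s0, s9.
From s0 via ε: add s8, s13.
From s9 via ε: add s7.
From s7 via ε: add s1.
From s8 via ε: add s6.
No new states can be added; the closed set is {s0, s1, s6, s7, s8, s9, s12, s13}.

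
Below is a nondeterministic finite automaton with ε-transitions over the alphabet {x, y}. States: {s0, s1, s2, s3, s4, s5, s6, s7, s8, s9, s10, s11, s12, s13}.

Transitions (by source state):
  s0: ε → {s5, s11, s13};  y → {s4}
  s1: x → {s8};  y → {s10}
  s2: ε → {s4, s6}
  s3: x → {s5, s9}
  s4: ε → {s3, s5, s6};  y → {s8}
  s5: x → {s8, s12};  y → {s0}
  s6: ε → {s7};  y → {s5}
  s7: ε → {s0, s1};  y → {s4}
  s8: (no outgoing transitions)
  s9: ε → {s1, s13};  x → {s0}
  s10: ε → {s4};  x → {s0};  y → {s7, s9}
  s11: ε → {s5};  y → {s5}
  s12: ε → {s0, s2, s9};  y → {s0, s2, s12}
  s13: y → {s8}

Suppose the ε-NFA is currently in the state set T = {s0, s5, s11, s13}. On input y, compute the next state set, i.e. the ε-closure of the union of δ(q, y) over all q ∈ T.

{s0, s1, s3, s4, s5, s6, s7, s8, s11, s13}

s0 on y → {s4}.
s5 on y → {s0}.
s11 on y → {s5}.
s13 on y → {s8}.
Union after reading y: {s0, s4, s5, s8}.
Now take the ε-closure:
From s0 via ε: add s11, s13.
From s4 via ε: add s3, s6.
From s6 via ε: add s7.
From s7 via ε: add s1.
No new states can be added; the closed set is {s0, s1, s3, s4, s5, s6, s7, s8, s11, s13}.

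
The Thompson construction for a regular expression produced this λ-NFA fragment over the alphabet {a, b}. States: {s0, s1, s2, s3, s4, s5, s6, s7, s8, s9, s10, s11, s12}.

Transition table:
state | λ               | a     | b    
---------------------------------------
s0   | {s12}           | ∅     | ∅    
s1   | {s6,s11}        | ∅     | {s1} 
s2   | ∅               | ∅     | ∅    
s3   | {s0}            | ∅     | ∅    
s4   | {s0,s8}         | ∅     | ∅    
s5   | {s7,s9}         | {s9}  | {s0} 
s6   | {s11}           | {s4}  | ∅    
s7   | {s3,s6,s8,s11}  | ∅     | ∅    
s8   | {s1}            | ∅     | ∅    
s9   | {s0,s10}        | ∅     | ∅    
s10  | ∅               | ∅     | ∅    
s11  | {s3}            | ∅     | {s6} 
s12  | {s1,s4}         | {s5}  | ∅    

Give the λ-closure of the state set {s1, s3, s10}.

{s0, s1, s3, s4, s6, s8, s10, s11, s12}

Start with {s1, s3, s10}.
From s1 via λ: add s6, s11.
From s3 via λ: add s0.
From s0 via λ: add s12.
From s12 via λ: add s4.
From s4 via λ: add s8.
No new states can be added; the closed set is {s0, s1, s3, s4, s6, s8, s10, s11, s12}.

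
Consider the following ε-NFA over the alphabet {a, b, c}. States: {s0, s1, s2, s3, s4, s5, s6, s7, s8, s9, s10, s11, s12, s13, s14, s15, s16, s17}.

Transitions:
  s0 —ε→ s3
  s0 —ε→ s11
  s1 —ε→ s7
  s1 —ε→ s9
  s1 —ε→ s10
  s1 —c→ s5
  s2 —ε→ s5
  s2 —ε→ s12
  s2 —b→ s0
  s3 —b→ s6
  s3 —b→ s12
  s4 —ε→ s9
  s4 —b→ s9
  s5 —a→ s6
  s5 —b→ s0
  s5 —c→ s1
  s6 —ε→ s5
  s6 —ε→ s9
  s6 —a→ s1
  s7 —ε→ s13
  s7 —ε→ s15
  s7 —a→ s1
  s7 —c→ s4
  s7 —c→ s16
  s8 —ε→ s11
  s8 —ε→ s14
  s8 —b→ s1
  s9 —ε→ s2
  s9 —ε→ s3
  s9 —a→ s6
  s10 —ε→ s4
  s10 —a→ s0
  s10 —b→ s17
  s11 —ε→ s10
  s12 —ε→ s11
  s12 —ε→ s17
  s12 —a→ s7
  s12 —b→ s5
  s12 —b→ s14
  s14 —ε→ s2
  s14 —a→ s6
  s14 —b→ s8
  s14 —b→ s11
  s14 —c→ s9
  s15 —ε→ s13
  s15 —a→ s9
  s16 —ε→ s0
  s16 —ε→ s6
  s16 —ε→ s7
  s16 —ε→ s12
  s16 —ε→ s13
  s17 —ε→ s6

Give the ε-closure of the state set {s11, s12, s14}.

{s2, s3, s4, s5, s6, s9, s10, s11, s12, s14, s17}

Start with {s11, s12, s14}.
From s11 via ε: add s10.
From s12 via ε: add s17.
From s14 via ε: add s2.
From s2 via ε: add s5.
From s10 via ε: add s4.
From s17 via ε: add s6.
From s4 via ε: add s9.
From s9 via ε: add s3.
No new states can be added; the closed set is {s2, s3, s4, s5, s6, s9, s10, s11, s12, s14, s17}.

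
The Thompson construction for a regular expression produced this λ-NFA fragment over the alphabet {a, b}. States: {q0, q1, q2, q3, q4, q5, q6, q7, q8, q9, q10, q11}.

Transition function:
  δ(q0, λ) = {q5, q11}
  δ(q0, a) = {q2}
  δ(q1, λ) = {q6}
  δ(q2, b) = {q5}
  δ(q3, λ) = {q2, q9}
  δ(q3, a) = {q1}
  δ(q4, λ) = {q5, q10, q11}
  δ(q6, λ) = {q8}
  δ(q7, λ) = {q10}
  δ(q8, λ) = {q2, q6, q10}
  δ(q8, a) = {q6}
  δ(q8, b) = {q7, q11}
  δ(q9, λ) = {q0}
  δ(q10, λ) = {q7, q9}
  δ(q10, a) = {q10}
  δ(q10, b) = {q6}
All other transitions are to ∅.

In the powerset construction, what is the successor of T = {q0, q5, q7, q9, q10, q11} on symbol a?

{q0, q2, q5, q7, q9, q10, q11}

q0 on a → {q2}.
q10 on a → {q10}.
No a-transition from q5, q7, q9, q11.
Union after reading a: {q2, q10}.
Now take the λ-closure:
From q10 via λ: add q7, q9.
From q9 via λ: add q0.
From q0 via λ: add q5, q11.
No new states can be added; the closed set is {q0, q2, q5, q7, q9, q10, q11}.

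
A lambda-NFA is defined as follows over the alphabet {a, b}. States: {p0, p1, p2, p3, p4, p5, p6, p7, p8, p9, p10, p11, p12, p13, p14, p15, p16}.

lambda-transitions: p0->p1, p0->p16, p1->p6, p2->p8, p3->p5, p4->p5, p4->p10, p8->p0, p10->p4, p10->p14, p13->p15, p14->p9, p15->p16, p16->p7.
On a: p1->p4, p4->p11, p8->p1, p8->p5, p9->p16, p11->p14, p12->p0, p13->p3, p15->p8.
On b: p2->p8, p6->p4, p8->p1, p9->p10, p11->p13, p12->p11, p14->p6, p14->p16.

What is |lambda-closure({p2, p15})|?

Start with {p2, p15}.
From p2 via lambda: add p8.
From p15 via lambda: add p16.
From p8 via lambda: add p0.
From p16 via lambda: add p7.
From p0 via lambda: add p1.
From p1 via lambda: add p6.
lambda-closure = {p0, p1, p2, p6, p7, p8, p15, p16}, which has 8 states.

8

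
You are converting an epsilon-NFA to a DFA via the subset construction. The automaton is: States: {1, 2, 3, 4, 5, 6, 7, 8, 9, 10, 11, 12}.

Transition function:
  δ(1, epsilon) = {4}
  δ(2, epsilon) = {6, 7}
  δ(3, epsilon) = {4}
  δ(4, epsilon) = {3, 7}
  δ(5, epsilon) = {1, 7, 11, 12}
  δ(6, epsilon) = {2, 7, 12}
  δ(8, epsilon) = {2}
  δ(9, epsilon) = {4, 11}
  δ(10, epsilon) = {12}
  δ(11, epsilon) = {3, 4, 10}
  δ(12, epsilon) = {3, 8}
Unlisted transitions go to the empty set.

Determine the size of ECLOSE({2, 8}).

Start with {2, 8}.
From 2 via epsilon: add 6, 7.
From 6 via epsilon: add 12.
From 12 via epsilon: add 3.
From 3 via epsilon: add 4.
epsilon-closure = {2, 3, 4, 6, 7, 8, 12}, which has 7 states.

7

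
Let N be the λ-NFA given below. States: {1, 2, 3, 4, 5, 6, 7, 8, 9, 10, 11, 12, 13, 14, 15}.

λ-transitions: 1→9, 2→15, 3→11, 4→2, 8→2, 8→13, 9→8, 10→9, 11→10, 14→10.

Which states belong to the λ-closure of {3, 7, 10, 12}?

{2, 3, 7, 8, 9, 10, 11, 12, 13, 15}

Start with {3, 7, 10, 12}.
From 3 via λ: add 11.
From 10 via λ: add 9.
From 9 via λ: add 8.
From 8 via λ: add 2, 13.
From 2 via λ: add 15.
No new states can be added; the closed set is {2, 3, 7, 8, 9, 10, 11, 12, 13, 15}.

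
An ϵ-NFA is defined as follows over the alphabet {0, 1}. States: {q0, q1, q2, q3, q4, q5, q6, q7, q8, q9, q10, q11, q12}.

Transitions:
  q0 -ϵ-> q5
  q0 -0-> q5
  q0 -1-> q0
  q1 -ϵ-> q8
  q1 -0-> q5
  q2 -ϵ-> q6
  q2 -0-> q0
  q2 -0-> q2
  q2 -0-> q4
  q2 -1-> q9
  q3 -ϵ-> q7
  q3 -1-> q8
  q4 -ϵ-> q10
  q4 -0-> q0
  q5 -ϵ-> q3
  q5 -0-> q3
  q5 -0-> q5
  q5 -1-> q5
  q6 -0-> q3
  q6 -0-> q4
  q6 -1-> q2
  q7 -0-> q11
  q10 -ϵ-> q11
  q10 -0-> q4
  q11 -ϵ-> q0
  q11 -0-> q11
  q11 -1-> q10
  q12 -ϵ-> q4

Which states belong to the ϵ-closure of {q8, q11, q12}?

Start with {q8, q11, q12}.
From q11 via ϵ: add q0.
From q12 via ϵ: add q4.
From q0 via ϵ: add q5.
From q4 via ϵ: add q10.
From q5 via ϵ: add q3.
From q3 via ϵ: add q7.
No new states can be added; the closed set is {q0, q3, q4, q5, q7, q8, q10, q11, q12}.

{q0, q3, q4, q5, q7, q8, q10, q11, q12}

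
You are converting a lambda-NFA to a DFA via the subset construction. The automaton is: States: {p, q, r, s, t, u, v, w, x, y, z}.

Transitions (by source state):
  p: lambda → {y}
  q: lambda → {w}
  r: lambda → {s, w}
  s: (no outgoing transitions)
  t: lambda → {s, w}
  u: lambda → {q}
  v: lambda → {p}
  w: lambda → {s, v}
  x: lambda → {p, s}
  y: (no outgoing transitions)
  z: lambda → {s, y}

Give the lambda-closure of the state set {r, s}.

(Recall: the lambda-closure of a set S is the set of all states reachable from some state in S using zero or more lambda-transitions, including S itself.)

{p, r, s, v, w, y}

Start with {r, s}.
From r via lambda: add w.
From w via lambda: add v.
From v via lambda: add p.
From p via lambda: add y.
No new states can be added; the closed set is {p, r, s, v, w, y}.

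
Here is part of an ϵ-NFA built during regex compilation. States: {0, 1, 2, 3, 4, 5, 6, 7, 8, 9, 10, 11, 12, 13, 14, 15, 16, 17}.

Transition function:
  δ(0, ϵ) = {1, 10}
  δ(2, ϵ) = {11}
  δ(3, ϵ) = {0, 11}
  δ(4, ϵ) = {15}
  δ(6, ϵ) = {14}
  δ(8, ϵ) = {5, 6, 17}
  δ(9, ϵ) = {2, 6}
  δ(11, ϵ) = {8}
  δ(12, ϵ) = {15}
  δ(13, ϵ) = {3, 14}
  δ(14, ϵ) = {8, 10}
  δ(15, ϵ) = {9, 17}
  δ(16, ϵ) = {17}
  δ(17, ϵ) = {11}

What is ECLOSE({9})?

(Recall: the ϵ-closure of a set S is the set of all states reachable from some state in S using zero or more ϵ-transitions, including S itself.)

Start with {9}.
From 9 via ϵ: add 2, 6.
From 2 via ϵ: add 11.
From 6 via ϵ: add 14.
From 11 via ϵ: add 8.
From 14 via ϵ: add 10.
From 8 via ϵ: add 5, 17.
No new states can be added; the closed set is {2, 5, 6, 8, 9, 10, 11, 14, 17}.

{2, 5, 6, 8, 9, 10, 11, 14, 17}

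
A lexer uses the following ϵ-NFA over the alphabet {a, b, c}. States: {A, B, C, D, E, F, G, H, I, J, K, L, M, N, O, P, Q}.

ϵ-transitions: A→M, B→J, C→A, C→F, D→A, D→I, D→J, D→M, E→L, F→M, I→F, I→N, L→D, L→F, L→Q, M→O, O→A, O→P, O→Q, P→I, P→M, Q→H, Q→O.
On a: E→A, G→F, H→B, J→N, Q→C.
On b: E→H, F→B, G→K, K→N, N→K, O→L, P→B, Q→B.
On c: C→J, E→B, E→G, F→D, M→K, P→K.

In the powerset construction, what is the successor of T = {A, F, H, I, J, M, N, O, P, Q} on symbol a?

{A, B, C, F, H, I, J, M, N, O, P, Q}

H on a → {B}.
J on a → {N}.
Q on a → {C}.
No a-transition from A, F, I, M, N, O, P.
Union after reading a: {B, C, N}.
Now take the ϵ-closure:
From B via ϵ: add J.
From C via ϵ: add A, F.
From A via ϵ: add M.
From M via ϵ: add O.
From O via ϵ: add P, Q.
From P via ϵ: add I.
From Q via ϵ: add H.
No new states can be added; the closed set is {A, B, C, F, H, I, J, M, N, O, P, Q}.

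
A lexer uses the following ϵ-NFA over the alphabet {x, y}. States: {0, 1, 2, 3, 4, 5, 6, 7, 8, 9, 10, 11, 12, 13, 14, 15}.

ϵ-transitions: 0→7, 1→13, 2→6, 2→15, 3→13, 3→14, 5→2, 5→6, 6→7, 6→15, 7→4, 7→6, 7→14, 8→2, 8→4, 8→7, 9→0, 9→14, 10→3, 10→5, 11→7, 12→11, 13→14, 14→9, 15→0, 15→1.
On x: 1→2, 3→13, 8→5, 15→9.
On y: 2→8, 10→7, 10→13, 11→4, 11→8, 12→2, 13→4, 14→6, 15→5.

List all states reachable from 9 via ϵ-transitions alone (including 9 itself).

{0, 1, 4, 6, 7, 9, 13, 14, 15}

Start with {9}.
From 9 via ϵ: add 0, 14.
From 0 via ϵ: add 7.
From 7 via ϵ: add 4, 6.
From 6 via ϵ: add 15.
From 15 via ϵ: add 1.
From 1 via ϵ: add 13.
No new states can be added; the closed set is {0, 1, 4, 6, 7, 9, 13, 14, 15}.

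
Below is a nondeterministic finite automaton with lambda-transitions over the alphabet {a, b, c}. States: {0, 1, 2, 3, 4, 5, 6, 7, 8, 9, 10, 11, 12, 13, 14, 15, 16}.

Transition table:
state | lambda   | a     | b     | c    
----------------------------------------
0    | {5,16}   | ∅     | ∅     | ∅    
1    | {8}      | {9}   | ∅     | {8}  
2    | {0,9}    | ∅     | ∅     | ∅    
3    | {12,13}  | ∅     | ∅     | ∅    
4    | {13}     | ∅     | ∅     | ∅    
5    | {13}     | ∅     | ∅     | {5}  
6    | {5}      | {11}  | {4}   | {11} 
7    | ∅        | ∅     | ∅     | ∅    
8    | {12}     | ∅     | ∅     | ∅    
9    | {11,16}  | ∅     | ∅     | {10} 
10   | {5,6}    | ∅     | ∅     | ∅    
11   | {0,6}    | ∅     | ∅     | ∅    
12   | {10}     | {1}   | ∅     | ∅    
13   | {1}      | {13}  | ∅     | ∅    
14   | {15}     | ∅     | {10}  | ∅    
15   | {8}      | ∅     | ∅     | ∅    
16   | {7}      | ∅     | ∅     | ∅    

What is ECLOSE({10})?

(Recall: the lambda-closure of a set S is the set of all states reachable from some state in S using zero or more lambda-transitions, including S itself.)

Start with {10}.
From 10 via lambda: add 5, 6.
From 5 via lambda: add 13.
From 13 via lambda: add 1.
From 1 via lambda: add 8.
From 8 via lambda: add 12.
No new states can be added; the closed set is {1, 5, 6, 8, 10, 12, 13}.

{1, 5, 6, 8, 10, 12, 13}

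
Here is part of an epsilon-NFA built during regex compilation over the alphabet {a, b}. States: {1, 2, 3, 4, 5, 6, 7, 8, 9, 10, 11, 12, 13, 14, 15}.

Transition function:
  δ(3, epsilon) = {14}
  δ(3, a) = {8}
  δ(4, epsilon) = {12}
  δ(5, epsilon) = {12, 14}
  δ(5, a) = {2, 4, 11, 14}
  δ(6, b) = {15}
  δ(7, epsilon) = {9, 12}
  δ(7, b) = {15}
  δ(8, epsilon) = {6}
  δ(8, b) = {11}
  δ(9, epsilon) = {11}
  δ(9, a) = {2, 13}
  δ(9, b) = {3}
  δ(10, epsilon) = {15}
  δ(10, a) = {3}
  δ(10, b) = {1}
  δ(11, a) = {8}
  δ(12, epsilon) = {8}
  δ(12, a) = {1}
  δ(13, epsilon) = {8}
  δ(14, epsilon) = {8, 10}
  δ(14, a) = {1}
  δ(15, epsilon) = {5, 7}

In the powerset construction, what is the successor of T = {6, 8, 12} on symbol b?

6 on b → {15}.
8 on b → {11}.
No b-transition from 12.
Union after reading b: {11, 15}.
Now take the epsilon-closure:
From 15 via epsilon: add 5, 7.
From 5 via epsilon: add 12, 14.
From 7 via epsilon: add 9.
From 12 via epsilon: add 8.
From 14 via epsilon: add 10.
From 8 via epsilon: add 6.
No new states can be added; the closed set is {5, 6, 7, 8, 9, 10, 11, 12, 14, 15}.

{5, 6, 7, 8, 9, 10, 11, 12, 14, 15}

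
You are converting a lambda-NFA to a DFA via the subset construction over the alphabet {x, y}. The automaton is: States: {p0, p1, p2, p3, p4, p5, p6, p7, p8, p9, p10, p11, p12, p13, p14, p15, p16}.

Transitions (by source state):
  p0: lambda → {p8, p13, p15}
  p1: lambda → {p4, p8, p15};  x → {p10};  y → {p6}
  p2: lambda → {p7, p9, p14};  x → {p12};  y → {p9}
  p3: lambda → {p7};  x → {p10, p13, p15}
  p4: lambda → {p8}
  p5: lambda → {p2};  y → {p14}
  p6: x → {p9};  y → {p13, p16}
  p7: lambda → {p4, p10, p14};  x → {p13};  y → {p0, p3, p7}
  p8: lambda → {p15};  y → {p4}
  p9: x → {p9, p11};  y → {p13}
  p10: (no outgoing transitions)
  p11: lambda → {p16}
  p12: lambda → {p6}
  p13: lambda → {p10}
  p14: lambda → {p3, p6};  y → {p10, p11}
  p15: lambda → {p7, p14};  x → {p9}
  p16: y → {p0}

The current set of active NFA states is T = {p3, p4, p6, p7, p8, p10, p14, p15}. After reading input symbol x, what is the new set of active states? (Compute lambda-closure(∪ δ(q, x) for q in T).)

p3 on x → {p10, p13, p15}.
p6 on x → {p9}.
p7 on x → {p13}.
p15 on x → {p9}.
No x-transition from p4, p8, p10, p14.
Union after reading x: {p9, p10, p13, p15}.
Now take the lambda-closure:
From p15 via lambda: add p7, p14.
From p7 via lambda: add p4.
From p14 via lambda: add p3, p6.
From p4 via lambda: add p8.
No new states can be added; the closed set is {p3, p4, p6, p7, p8, p9, p10, p13, p14, p15}.

{p3, p4, p6, p7, p8, p9, p10, p13, p14, p15}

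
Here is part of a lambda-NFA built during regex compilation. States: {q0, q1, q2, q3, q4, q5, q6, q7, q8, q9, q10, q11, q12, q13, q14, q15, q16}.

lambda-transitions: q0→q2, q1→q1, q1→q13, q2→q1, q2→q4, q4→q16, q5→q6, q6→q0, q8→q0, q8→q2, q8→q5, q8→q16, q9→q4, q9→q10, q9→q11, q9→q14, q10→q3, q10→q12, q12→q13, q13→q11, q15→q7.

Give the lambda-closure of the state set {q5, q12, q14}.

Start with {q5, q12, q14}.
From q5 via lambda: add q6.
From q12 via lambda: add q13.
From q6 via lambda: add q0.
From q13 via lambda: add q11.
From q0 via lambda: add q2.
From q2 via lambda: add q1, q4.
From q4 via lambda: add q16.
No new states can be added; the closed set is {q0, q1, q2, q4, q5, q6, q11, q12, q13, q14, q16}.

{q0, q1, q2, q4, q5, q6, q11, q12, q13, q14, q16}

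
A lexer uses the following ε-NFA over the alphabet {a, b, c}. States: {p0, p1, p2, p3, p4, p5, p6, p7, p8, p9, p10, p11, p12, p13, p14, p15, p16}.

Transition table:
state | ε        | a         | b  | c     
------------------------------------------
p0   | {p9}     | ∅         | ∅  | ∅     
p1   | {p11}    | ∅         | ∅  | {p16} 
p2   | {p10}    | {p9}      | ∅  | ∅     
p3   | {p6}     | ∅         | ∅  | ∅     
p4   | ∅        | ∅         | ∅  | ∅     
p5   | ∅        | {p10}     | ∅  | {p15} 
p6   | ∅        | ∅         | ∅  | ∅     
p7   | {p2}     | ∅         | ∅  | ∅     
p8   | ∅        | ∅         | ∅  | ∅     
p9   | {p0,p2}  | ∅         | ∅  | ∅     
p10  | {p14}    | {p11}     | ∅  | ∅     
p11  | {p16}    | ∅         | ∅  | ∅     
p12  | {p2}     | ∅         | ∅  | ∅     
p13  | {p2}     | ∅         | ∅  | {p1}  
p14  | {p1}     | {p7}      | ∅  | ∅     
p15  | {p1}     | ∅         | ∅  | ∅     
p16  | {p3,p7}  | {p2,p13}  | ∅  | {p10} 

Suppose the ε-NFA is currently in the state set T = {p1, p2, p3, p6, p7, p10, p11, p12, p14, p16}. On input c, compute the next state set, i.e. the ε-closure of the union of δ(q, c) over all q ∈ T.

{p1, p2, p3, p6, p7, p10, p11, p14, p16}

p1 on c → {p16}.
p16 on c → {p10}.
No c-transition from p2, p3, p6, p7, p10, p11, p12, p14.
Union after reading c: {p10, p16}.
Now take the ε-closure:
From p10 via ε: add p14.
From p16 via ε: add p3, p7.
From p3 via ε: add p6.
From p7 via ε: add p2.
From p14 via ε: add p1.
From p1 via ε: add p11.
No new states can be added; the closed set is {p1, p2, p3, p6, p7, p10, p11, p14, p16}.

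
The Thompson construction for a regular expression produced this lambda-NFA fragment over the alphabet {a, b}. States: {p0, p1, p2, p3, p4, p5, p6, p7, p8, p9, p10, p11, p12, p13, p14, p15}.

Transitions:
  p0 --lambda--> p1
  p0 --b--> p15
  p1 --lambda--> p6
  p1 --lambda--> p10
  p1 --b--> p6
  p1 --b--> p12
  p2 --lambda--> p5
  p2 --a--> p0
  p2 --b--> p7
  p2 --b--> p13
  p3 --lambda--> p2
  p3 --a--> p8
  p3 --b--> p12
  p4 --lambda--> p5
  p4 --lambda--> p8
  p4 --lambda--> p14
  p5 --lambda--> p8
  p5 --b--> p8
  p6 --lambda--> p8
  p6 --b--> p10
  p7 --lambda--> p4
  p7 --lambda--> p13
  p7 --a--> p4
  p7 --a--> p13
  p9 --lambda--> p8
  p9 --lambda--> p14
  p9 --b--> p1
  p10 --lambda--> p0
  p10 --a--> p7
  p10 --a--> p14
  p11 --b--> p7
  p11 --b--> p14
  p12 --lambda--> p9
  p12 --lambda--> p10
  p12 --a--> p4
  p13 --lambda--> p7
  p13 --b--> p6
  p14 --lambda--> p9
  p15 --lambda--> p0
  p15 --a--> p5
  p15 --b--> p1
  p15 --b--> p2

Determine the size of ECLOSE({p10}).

Start with {p10}.
From p10 via lambda: add p0.
From p0 via lambda: add p1.
From p1 via lambda: add p6.
From p6 via lambda: add p8.
lambda-closure = {p0, p1, p6, p8, p10}, which has 5 states.

5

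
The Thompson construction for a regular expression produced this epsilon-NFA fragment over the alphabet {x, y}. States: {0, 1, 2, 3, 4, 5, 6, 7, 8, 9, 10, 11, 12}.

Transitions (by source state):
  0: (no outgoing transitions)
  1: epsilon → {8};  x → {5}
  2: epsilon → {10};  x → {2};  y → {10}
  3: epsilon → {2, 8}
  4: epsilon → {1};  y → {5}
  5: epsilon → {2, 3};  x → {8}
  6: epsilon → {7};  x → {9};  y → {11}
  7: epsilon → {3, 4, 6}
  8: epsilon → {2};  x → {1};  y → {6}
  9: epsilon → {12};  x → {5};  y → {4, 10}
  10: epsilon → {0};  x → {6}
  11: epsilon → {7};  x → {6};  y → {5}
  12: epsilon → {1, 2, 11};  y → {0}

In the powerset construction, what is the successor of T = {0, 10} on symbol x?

{0, 1, 2, 3, 4, 6, 7, 8, 10}

10 on x → {6}.
No x-transition from 0.
Union after reading x: {6}.
Now take the epsilon-closure:
From 6 via epsilon: add 7.
From 7 via epsilon: add 3, 4.
From 3 via epsilon: add 2, 8.
From 4 via epsilon: add 1.
From 2 via epsilon: add 10.
From 10 via epsilon: add 0.
No new states can be added; the closed set is {0, 1, 2, 3, 4, 6, 7, 8, 10}.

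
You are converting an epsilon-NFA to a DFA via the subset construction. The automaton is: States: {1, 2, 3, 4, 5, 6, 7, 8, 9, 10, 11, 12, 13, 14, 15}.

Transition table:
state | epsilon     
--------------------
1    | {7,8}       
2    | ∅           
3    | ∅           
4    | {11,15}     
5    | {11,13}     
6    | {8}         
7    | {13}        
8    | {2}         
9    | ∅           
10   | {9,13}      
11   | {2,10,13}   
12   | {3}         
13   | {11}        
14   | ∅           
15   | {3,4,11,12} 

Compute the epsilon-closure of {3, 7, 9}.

{2, 3, 7, 9, 10, 11, 13}

Start with {3, 7, 9}.
From 7 via epsilon: add 13.
From 13 via epsilon: add 11.
From 11 via epsilon: add 2, 10.
No new states can be added; the closed set is {2, 3, 7, 9, 10, 11, 13}.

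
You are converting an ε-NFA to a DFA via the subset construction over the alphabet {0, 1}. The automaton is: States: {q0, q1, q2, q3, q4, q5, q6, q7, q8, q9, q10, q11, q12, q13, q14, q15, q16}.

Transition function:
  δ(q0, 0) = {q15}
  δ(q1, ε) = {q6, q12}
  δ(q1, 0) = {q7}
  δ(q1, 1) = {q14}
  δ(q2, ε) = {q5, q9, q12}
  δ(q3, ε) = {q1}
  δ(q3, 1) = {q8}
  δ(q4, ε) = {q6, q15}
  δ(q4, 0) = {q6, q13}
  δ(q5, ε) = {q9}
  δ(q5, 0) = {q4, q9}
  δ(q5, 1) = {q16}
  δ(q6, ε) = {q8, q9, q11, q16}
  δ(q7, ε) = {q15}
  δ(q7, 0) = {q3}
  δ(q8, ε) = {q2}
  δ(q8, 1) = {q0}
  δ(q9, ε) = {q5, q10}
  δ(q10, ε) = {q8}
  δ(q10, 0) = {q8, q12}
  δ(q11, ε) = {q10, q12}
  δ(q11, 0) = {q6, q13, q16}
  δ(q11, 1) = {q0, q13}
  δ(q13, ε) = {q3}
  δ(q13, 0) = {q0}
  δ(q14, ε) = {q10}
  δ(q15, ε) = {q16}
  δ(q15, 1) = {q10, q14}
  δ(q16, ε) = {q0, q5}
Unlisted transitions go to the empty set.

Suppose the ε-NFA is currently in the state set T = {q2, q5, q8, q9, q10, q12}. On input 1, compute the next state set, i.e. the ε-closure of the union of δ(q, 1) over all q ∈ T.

q5 on 1 → {q16}.
q8 on 1 → {q0}.
No 1-transition from q2, q9, q10, q12.
Union after reading 1: {q0, q16}.
Now take the ε-closure:
From q16 via ε: add q5.
From q5 via ε: add q9.
From q9 via ε: add q10.
From q10 via ε: add q8.
From q8 via ε: add q2.
From q2 via ε: add q12.
No new states can be added; the closed set is {q0, q2, q5, q8, q9, q10, q12, q16}.

{q0, q2, q5, q8, q9, q10, q12, q16}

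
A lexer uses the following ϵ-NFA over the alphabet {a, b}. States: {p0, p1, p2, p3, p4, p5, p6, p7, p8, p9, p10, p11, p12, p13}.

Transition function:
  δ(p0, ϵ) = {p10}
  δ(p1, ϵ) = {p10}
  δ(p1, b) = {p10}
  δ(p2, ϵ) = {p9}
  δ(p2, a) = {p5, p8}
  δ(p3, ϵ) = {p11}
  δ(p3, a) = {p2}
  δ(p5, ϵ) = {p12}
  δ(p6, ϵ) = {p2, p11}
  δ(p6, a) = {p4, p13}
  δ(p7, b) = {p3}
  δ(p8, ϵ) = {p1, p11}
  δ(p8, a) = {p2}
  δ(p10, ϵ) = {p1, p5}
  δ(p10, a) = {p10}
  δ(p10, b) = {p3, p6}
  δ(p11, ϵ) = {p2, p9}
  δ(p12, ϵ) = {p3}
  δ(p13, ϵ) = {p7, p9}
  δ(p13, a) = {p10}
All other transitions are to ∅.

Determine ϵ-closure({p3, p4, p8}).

{p1, p2, p3, p4, p5, p8, p9, p10, p11, p12}

Start with {p3, p4, p8}.
From p3 via ϵ: add p11.
From p8 via ϵ: add p1.
From p1 via ϵ: add p10.
From p11 via ϵ: add p2, p9.
From p10 via ϵ: add p5.
From p5 via ϵ: add p12.
No new states can be added; the closed set is {p1, p2, p3, p4, p5, p8, p9, p10, p11, p12}.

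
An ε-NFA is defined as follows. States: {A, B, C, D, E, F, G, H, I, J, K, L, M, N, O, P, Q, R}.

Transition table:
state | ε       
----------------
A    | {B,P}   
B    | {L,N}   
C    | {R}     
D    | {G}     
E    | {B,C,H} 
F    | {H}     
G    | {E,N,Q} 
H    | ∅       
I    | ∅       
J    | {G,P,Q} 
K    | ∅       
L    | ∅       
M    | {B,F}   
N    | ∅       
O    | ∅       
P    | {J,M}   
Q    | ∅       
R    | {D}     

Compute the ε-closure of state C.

Start with {C}.
From C via ε: add R.
From R via ε: add D.
From D via ε: add G.
From G via ε: add E, N, Q.
From E via ε: add B, H.
From B via ε: add L.
No new states can be added; the closed set is {B, C, D, E, G, H, L, N, Q, R}.

{B, C, D, E, G, H, L, N, Q, R}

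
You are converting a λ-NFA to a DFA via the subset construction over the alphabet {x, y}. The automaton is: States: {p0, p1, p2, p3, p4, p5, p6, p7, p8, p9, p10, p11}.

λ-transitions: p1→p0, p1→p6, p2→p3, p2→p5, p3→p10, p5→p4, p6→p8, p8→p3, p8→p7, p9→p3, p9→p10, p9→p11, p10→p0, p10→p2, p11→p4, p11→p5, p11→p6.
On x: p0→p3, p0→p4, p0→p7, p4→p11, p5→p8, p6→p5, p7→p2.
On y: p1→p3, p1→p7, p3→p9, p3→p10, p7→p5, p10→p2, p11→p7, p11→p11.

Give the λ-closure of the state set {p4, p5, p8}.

Start with {p4, p5, p8}.
From p8 via λ: add p3, p7.
From p3 via λ: add p10.
From p10 via λ: add p0, p2.
No new states can be added; the closed set is {p0, p2, p3, p4, p5, p7, p8, p10}.

{p0, p2, p3, p4, p5, p7, p8, p10}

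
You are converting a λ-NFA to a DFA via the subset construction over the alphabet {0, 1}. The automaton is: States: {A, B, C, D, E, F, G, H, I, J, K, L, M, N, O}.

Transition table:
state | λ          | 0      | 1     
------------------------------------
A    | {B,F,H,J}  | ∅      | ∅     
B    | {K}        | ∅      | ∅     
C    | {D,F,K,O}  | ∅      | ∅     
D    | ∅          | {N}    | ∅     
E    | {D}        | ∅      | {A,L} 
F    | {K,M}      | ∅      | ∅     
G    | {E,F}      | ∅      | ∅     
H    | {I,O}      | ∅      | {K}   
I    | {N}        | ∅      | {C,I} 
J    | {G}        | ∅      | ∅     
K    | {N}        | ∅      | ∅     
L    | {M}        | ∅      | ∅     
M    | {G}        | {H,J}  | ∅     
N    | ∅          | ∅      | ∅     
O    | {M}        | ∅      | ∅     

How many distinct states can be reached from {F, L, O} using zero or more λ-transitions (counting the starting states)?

Start with {F, L, O}.
From F via λ: add K, M.
From K via λ: add N.
From M via λ: add G.
From G via λ: add E.
From E via λ: add D.
λ-closure = {D, E, F, G, K, L, M, N, O}, which has 9 states.

9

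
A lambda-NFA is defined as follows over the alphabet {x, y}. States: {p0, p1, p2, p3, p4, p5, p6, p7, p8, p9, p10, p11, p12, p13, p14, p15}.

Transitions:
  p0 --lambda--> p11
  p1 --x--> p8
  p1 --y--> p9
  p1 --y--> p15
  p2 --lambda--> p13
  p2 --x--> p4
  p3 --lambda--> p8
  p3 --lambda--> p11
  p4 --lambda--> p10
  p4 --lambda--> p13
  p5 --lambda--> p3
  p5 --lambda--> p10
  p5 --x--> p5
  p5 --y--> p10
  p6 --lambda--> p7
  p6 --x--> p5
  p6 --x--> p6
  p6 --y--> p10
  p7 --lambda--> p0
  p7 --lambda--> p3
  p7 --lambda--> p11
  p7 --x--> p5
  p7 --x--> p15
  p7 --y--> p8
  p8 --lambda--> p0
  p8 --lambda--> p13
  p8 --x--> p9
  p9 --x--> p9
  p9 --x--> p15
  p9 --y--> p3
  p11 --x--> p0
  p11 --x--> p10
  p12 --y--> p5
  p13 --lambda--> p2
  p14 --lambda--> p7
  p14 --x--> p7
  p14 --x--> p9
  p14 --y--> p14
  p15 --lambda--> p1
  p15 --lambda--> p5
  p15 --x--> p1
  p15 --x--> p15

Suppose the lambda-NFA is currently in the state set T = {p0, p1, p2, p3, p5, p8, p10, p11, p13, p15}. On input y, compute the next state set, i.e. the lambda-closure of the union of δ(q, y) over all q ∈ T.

{p0, p1, p2, p3, p5, p8, p9, p10, p11, p13, p15}

p1 on y → {p9, p15}.
p5 on y → {p10}.
No y-transition from p0, p2, p3, p8, p10, p11, p13, p15.
Union after reading y: {p9, p10, p15}.
Now take the lambda-closure:
From p15 via lambda: add p1, p5.
From p5 via lambda: add p3.
From p3 via lambda: add p8, p11.
From p8 via lambda: add p0, p13.
From p13 via lambda: add p2.
No new states can be added; the closed set is {p0, p1, p2, p3, p5, p8, p9, p10, p11, p13, p15}.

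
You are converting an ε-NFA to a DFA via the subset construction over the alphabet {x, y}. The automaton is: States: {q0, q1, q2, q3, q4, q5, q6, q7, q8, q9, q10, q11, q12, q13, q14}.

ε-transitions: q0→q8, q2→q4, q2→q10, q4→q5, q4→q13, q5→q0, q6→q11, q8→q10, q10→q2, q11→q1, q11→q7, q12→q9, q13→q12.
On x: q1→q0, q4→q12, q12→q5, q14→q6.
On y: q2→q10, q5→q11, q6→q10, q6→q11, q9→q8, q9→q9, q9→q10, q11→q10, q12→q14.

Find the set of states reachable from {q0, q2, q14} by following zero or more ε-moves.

Start with {q0, q2, q14}.
From q0 via ε: add q8.
From q2 via ε: add q4, q10.
From q4 via ε: add q5, q13.
From q13 via ε: add q12.
From q12 via ε: add q9.
No new states can be added; the closed set is {q0, q2, q4, q5, q8, q9, q10, q12, q13, q14}.

{q0, q2, q4, q5, q8, q9, q10, q12, q13, q14}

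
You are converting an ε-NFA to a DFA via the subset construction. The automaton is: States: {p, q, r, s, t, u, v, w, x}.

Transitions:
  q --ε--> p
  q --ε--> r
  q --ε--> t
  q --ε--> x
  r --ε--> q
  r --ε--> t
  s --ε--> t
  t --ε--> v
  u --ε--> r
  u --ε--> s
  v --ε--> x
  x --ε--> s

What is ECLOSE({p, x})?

{p, s, t, v, x}

Start with {p, x}.
From x via ε: add s.
From s via ε: add t.
From t via ε: add v.
No new states can be added; the closed set is {p, s, t, v, x}.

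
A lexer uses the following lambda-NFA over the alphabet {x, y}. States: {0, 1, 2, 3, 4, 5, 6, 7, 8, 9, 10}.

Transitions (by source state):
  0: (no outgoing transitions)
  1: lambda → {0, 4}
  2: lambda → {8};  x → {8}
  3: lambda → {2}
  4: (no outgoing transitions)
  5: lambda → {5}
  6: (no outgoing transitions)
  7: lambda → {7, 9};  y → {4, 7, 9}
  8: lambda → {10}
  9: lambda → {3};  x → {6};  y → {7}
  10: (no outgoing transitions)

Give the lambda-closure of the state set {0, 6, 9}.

Start with {0, 6, 9}.
From 9 via lambda: add 3.
From 3 via lambda: add 2.
From 2 via lambda: add 8.
From 8 via lambda: add 10.
No new states can be added; the closed set is {0, 2, 3, 6, 8, 9, 10}.

{0, 2, 3, 6, 8, 9, 10}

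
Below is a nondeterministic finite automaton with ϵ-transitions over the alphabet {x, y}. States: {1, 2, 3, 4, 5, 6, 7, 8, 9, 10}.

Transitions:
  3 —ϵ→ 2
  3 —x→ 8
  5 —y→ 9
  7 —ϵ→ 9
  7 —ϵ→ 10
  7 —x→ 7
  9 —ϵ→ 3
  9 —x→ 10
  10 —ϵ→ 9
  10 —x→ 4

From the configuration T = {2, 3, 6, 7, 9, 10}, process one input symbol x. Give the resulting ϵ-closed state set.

{2, 3, 4, 7, 8, 9, 10}

3 on x → {8}.
7 on x → {7}.
9 on x → {10}.
10 on x → {4}.
No x-transition from 2, 6.
Union after reading x: {4, 7, 8, 10}.
Now take the ϵ-closure:
From 7 via ϵ: add 9.
From 9 via ϵ: add 3.
From 3 via ϵ: add 2.
No new states can be added; the closed set is {2, 3, 4, 7, 8, 9, 10}.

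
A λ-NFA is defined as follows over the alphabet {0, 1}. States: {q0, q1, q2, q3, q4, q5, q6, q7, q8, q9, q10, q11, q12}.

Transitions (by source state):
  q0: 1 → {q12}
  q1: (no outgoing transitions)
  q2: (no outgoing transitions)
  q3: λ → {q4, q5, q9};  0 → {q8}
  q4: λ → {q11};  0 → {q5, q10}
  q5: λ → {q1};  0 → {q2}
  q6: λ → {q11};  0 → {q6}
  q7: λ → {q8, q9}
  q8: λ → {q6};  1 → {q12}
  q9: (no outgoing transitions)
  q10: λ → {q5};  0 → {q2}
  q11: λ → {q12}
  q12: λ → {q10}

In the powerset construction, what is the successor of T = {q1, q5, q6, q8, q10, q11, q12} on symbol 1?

{q1, q5, q10, q12}

q8 on 1 → {q12}.
No 1-transition from q1, q5, q6, q10, q11, q12.
Union after reading 1: {q12}.
Now take the λ-closure:
From q12 via λ: add q10.
From q10 via λ: add q5.
From q5 via λ: add q1.
No new states can be added; the closed set is {q1, q5, q10, q12}.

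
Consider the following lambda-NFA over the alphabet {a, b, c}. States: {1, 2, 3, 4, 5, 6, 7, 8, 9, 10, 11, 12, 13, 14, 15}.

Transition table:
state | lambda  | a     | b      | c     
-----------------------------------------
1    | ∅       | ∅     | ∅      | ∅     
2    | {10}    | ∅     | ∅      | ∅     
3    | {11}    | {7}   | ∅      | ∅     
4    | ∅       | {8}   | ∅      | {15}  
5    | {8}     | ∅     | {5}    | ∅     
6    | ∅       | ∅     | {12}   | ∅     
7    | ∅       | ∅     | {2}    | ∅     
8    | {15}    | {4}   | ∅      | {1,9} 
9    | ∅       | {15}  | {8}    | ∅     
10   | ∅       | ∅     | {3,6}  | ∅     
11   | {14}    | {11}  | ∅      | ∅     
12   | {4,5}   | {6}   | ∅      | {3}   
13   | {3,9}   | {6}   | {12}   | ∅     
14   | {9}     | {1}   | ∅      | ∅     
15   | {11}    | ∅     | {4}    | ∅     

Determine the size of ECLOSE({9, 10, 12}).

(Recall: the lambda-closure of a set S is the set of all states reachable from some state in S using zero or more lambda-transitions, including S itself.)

Start with {9, 10, 12}.
From 12 via lambda: add 4, 5.
From 5 via lambda: add 8.
From 8 via lambda: add 15.
From 15 via lambda: add 11.
From 11 via lambda: add 14.
lambda-closure = {4, 5, 8, 9, 10, 11, 12, 14, 15}, which has 9 states.

9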